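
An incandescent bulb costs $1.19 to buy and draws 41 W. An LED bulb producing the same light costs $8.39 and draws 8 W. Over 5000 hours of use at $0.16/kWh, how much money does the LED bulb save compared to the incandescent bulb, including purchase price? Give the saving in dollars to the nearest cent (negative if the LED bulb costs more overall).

incandescent bulb: $1.19 + (41/1000) kW × 5000 h × $0.16 = $1.19 + $32.8 = $33.99
LED bulb: $8.39 + (8/1000) kW × 5000 h × $0.16 = $8.39 + $6.4 = $14.79
Saving = $33.99 − $14.79 = $19.2

$19.20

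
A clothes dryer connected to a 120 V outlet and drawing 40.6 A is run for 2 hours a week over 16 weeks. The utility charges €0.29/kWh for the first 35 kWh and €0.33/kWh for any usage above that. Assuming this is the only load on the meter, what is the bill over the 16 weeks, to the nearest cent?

€50.05

Power = 40.6 A × 120 V = 4872 W = 4.872 kW
Runtime = 2 h/week × 16 weeks = 32 h
Energy = 4.872 kW × 32 h = 155.904 kWh
Tier 1 (0–35 kWh): 35 × €0.29 = €10.15
Above 35 kWh: 120.904 × €0.33 = €39.89832
Bill = €50.05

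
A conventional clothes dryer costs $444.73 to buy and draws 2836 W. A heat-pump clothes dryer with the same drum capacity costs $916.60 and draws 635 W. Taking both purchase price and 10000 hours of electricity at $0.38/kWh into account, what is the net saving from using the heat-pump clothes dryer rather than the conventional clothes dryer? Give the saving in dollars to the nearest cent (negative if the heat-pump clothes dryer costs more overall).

conventional clothes dryer: $444.73 + (2836/1000) kW × 10000 h × $0.38 = $444.73 + $10776.8 = $11221.53
heat-pump clothes dryer: $916.60 + (635/1000) kW × 10000 h × $0.38 = $916.60 + $2413 = $3329.6
Saving = $11221.53 − $3329.6 = $7891.93

$7891.93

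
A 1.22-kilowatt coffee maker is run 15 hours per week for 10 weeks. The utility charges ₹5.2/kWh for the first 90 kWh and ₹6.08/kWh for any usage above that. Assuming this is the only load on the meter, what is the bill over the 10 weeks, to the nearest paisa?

₹1033.44

Runtime = 15 h/week × 10 weeks = 150 h
Energy = 1.22 kW × 150 h = 183 kWh
Tier 1 (0–90 kWh): 90 × ₹5.2 = ₹468
Above 90 kWh: 93 × ₹6.08 = ₹565.44
Bill = ₹1033.44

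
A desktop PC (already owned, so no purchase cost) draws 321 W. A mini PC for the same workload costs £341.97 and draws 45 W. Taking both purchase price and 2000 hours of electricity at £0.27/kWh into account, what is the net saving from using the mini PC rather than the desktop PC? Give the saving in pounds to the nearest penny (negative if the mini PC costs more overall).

-£192.93

desktop PC: £0.00 + (321/1000) kW × 2000 h × £0.27 = £0.00 + £173.34 = £173.34
mini PC: £341.97 + (45/1000) kW × 2000 h × £0.27 = £341.97 + £24.3 = £366.27
Saving = £173.34 − £366.27 = −£192.93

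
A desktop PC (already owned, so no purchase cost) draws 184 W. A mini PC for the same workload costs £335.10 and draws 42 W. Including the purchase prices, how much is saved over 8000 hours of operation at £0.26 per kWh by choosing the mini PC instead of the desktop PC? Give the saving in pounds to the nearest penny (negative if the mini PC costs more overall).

desktop PC: £0.00 + (184/1000) kW × 8000 h × £0.26 = £0.00 + £382.72 = £382.72
mini PC: £335.10 + (42/1000) kW × 8000 h × £0.26 = £335.10 + £87.36 = £422.46
Saving = £382.72 − £422.46 = −£39.74

-£39.74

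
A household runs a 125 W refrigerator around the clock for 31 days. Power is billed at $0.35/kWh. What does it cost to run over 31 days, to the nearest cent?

$32.55

Runtime = 24 h × 31 = 744 h
Energy = 0.125 kW × 744 h = 93 kWh
Cost = 93 kWh × $0.35/kWh = $32.55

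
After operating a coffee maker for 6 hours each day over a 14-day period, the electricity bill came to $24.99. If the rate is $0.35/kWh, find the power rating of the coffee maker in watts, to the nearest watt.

Energy = $24.99 ÷ $0.35/kWh = 71.4 kWh
Runtime = 6 h/day × 14 days = 84 h
Power = 71.4 kWh ÷ 84 h = 0.85 kW = 850 W

850 W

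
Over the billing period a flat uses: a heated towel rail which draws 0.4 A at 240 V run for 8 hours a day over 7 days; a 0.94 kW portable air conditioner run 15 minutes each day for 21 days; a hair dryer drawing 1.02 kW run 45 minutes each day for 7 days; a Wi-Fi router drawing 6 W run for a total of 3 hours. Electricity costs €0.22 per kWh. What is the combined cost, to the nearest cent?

heated towel rail: Power = 0.4 A × 240 V = 96 W = 0.096 kW
heated towel rail: Runtime = 8 h/day × 7 days = 56 h
heated towel rail: 0.096 kW × 56 h = 5.376 kWh
portable air conditioner: Runtime = 15 min × 21 = 315 min = 5.25 h
portable air conditioner: 0.94 kW × 5.25 h = 4.935 kWh
hair dryer: Runtime = 45 min × 7 = 315 min = 5.25 h
hair dryer: 1.02 kW × 5.25 h = 5.355 kWh
Wi-Fi router: 0.006 kW × 3 h = 0.018 kWh
Total energy = 15.684 kWh
Cost = 15.684 × €0.22 = €3.45

€3.45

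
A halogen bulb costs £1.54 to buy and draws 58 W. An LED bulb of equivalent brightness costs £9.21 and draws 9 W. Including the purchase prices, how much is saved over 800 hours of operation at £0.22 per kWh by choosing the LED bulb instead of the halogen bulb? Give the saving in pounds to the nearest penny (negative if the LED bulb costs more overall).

£0.95

halogen bulb: £1.54 + (58/1000) kW × 800 h × £0.22 = £1.54 + £10.208 = £11.748
LED bulb: £9.21 + (9/1000) kW × 800 h × £0.22 = £9.21 + £1.584 = £10.794
Saving = £11.748 − £10.794 = £0.954 → £0.95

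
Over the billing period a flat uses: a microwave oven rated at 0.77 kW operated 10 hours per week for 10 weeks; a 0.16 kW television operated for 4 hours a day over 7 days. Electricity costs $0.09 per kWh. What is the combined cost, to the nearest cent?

$7.33

microwave oven: Runtime = 10 h/week × 10 weeks = 100 h
microwave oven: 0.77 kW × 100 h = 77 kWh
television: Runtime = 4 h/day × 7 days = 28 h
television: 0.16 kW × 28 h = 4.48 kWh
Total energy = 81.48 kWh
Cost = 81.48 × $0.09 = $7.33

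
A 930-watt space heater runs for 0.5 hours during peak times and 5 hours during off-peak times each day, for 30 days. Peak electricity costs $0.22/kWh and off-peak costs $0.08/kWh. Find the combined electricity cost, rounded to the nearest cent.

$14.23

Peak energy = 0.93 kW × 0.5 h × 30 = 13.95 kWh
Off-peak energy = 0.93 kW × 5 h × 30 = 139.5 kWh
Cost = 13.95 × $0.22 + 139.5 × $0.08 = $3.069 + $11.16 = $14.23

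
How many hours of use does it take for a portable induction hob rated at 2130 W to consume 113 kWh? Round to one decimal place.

53.1 h

Hours = 113 kWh ÷ 2.13 kW = 53.1 h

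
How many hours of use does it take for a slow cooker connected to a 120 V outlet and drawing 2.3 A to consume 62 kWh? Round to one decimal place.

224.6 h

Power = 2.3 A × 120 V = 276 W = 0.276 kW
Hours = 62 kWh ÷ 0.276 kW = 224.6 h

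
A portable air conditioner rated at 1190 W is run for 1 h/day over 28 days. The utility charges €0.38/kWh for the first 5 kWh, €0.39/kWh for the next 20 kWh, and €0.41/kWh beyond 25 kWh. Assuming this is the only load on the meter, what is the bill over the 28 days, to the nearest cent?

€13.11

Runtime = 1 h/day × 28 days = 28 h
Energy = 1.19 kW × 28 h = 33.32 kWh
Tier 1 (0–5 kWh): 5 × €0.38 = €1.9
Tier 2 (5–25 kWh): 20 × €0.39 = €7.8
Above 25 kWh: 8.32 × €0.41 = €3.4112
Bill = €13.11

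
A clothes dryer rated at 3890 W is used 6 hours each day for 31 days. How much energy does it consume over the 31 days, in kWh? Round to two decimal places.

723.54 kWh

Runtime = 6 h/day × 31 days = 186 h
Energy = 3.89 kW × 186 h = 723.54 kWh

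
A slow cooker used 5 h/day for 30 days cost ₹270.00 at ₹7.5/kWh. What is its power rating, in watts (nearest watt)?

240 W

Energy = ₹270.00 ÷ ₹7.5/kWh = 36 kWh
Runtime = 5 h/day × 30 days = 150 h
Power = 36 kWh ÷ 150 h = 0.24 kW = 240 W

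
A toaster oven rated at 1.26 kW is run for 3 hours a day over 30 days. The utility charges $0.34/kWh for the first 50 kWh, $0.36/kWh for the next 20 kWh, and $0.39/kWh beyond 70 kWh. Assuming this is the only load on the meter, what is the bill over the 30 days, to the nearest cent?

Runtime = 3 h/day × 30 days = 90 h
Energy = 1.26 kW × 90 h = 113.4 kWh
Tier 1 (0–50 kWh): 50 × $0.34 = $17
Tier 2 (50–70 kWh): 20 × $0.36 = $7.2
Above 70 kWh: 43.4 × $0.39 = $16.926
Bill = $41.13

$41.13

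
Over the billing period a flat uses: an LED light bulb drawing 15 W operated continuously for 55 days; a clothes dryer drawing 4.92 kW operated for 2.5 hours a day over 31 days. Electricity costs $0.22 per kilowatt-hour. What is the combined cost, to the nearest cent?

LED light bulb: Runtime = 24 h × 55 = 1320 h
LED light bulb: 0.015 kW × 1320 h = 19.8 kWh
clothes dryer: Runtime = 2.5 h/day × 31 days = 77.5 h
clothes dryer: 4.92 kW × 77.5 h = 381.3 kWh
Total energy = 401.1 kWh
Cost = 401.1 × $0.22 = $88.24

$88.24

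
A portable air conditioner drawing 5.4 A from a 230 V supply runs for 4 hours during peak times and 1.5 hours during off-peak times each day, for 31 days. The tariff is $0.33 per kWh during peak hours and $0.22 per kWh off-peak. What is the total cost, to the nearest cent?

$63.53

Power = 5.4 A × 230 V = 1242 W = 1.242 kW
Peak energy = 1.242 kW × 4 h × 31 = 154.008 kWh
Off-peak energy = 1.242 kW × 1.5 h × 31 = 57.753 kWh
Cost = 154.008 × $0.33 + 57.753 × $0.22 = $50.82264 + $12.70566 = $63.53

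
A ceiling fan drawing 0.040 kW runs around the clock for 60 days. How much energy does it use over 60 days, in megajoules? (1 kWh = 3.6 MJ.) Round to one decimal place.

Runtime = 24 h × 60 = 1440 h
Energy = 0.04 kW × 1440 h = 57.6 kWh
= 57.6 × 3.6 MJ = 207.4 MJ

207.4 MJ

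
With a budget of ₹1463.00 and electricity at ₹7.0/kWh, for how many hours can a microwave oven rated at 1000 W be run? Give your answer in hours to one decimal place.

Energy available = ₹1463.00 ÷ ₹7.0/kWh = 209 kWh
Hours = 209 kWh ÷ 1 kW = 209.0 h

209.0 h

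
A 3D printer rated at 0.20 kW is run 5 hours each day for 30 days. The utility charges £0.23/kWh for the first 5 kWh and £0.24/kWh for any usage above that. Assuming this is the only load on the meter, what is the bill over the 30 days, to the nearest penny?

Runtime = 5 h/day × 30 days = 150 h
Energy = 0.2 kW × 150 h = 30 kWh
Tier 1 (0–5 kWh): 5 × £0.23 = £1.15
Above 5 kWh: 25 × £0.24 = £6
Bill = £7.15

£7.15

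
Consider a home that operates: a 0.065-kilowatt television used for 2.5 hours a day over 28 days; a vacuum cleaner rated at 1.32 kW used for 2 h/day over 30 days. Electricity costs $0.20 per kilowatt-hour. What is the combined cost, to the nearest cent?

$16.75

television: Runtime = 2.5 h/day × 28 days = 70 h
television: 0.065 kW × 70 h = 4.55 kWh
vacuum cleaner: Runtime = 2 h/day × 30 days = 60 h
vacuum cleaner: 1.32 kW × 60 h = 79.2 kWh
Total energy = 83.75 kWh
Cost = 83.75 × $0.20 = $16.75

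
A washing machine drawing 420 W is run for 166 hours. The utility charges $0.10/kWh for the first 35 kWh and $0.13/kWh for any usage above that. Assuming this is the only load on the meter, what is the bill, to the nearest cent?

$8.01

Energy = 0.42 kW × 166 h = 69.72 kWh
Tier 1 (0–35 kWh): 35 × $0.10 = $3.5
Above 35 kWh: 34.72 × $0.13 = $4.5136
Bill = $8.01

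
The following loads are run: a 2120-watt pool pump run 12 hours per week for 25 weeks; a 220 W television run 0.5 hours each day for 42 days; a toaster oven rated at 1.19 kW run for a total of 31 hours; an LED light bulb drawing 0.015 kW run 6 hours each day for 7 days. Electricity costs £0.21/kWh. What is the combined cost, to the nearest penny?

pool pump: Runtime = 12 h/week × 25 weeks = 300 h
pool pump: 2.12 kW × 300 h = 636 kWh
television: Runtime = 0.5 h/day × 42 days = 21 h
television: 0.22 kW × 21 h = 4.62 kWh
toaster oven: 1.19 kW × 31 h = 36.89 kWh
LED light bulb: Runtime = 6 h/day × 7 days = 42 h
LED light bulb: 0.015 kW × 42 h = 0.63 kWh
Total energy = 678.14 kWh
Cost = 678.14 × £0.21 = £142.41

£142.41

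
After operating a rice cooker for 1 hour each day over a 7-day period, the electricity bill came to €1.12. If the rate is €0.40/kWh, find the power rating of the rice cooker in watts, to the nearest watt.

400 W

Energy = €1.12 ÷ €0.40/kWh = 2.8 kWh
Runtime = 1 h/day × 7 days = 7 h
Power = 2.8 kWh ÷ 7 h = 0.4 kW = 400 W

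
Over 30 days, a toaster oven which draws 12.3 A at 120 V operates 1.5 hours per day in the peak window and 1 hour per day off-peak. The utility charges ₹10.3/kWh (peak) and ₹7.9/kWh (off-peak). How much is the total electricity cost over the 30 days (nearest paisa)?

Power = 12.3 A × 120 V = 1476 W = 1.476 kW
Peak energy = 1.476 kW × 1.5 h × 30 = 66.42 kWh
Off-peak energy = 1.476 kW × 1 h × 30 = 44.28 kWh
Cost = 66.42 × ₹10.3 + 44.28 × ₹7.9 = ₹684.126 + ₹349.812 = ₹1033.94

₹1033.94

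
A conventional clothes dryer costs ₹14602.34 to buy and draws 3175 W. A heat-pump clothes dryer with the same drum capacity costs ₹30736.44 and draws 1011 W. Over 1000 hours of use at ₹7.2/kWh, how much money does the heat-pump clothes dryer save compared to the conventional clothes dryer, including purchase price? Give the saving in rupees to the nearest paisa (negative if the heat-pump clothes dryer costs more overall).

conventional clothes dryer: ₹14602.34 + (3175/1000) kW × 1000 h × ₹7.2 = ₹14602.34 + ₹22860 = ₹37462.34
heat-pump clothes dryer: ₹30736.44 + (1011/1000) kW × 1000 h × ₹7.2 = ₹30736.44 + ₹7279.2 = ₹38015.64
Saving = ₹37462.34 − ₹38015.64 = −₹553.3

-₹553.30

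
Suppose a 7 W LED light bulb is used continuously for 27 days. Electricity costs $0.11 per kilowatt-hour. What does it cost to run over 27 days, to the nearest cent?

$0.50

Runtime = 24 h × 27 = 648 h
Energy = 0.007 kW × 648 h = 4.536 kWh
Cost = 4.536 kWh × $0.11/kWh = $0.50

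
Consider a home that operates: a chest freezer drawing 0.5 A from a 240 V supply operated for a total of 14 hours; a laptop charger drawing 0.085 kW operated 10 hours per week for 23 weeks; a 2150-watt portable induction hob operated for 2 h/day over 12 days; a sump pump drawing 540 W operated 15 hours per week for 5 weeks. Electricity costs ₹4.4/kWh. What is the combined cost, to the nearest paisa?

₹498.65

chest freezer: Power = 0.5 A × 240 V = 120 W = 0.12 kW
chest freezer: 0.12 kW × 14 h = 1.68 kWh
laptop charger: Runtime = 10 h/week × 23 weeks = 230 h
laptop charger: 0.085 kW × 230 h = 19.55 kWh
portable induction hob: Runtime = 2 h/day × 12 days = 24 h
portable induction hob: 2.15 kW × 24 h = 51.6 kWh
sump pump: Runtime = 15 h/week × 5 weeks = 75 h
sump pump: 0.54 kW × 75 h = 40.5 kWh
Total energy = 113.33 kWh
Cost = 113.33 × ₹4.4 = ₹498.65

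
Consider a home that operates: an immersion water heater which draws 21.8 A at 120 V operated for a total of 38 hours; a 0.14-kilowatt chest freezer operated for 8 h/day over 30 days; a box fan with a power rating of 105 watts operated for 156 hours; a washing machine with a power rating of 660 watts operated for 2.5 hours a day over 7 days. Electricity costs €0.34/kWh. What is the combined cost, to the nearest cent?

€54.72

immersion water heater: Power = 21.8 A × 120 V = 2616 W = 2.616 kW
immersion water heater: 2.616 kW × 38 h = 99.408 kWh
chest freezer: Runtime = 8 h/day × 30 days = 240 h
chest freezer: 0.14 kW × 240 h = 33.6 kWh
box fan: 0.105 kW × 156 h = 16.38 kWh
washing machine: Runtime = 2.5 h/day × 7 days = 17.5 h
washing machine: 0.66 kW × 17.5 h = 11.55 kWh
Total energy = 160.938 kWh
Cost = 160.938 × €0.34 = €54.72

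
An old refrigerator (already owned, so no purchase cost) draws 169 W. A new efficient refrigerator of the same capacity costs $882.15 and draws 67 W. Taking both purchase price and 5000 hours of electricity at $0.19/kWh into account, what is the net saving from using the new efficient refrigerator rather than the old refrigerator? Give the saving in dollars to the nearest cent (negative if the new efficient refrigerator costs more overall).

old refrigerator: $0.00 + (169/1000) kW × 5000 h × $0.19 = $0.00 + $160.55 = $160.55
new efficient refrigerator: $882.15 + (67/1000) kW × 5000 h × $0.19 = $882.15 + $63.65 = $945.8
Saving = $160.55 − $945.8 = −$785.25

-$785.25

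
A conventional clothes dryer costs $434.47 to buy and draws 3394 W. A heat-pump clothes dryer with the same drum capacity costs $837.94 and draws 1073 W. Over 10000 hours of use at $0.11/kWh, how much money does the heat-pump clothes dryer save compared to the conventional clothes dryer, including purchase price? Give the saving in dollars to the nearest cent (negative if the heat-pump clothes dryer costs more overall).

$2149.63

conventional clothes dryer: $434.47 + (3394/1000) kW × 10000 h × $0.11 = $434.47 + $3733.4 = $4167.87
heat-pump clothes dryer: $837.94 + (1073/1000) kW × 10000 h × $0.11 = $837.94 + $1180.3 = $2018.24
Saving = $4167.87 − $2018.24 = $2149.63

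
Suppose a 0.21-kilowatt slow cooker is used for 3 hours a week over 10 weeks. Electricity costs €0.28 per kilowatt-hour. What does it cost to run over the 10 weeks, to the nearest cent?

Runtime = 3 h/week × 10 weeks = 30 h
Energy = 0.21 kW × 30 h = 6.3 kWh
Cost = 6.3 kWh × €0.28/kWh = €1.76

€1.76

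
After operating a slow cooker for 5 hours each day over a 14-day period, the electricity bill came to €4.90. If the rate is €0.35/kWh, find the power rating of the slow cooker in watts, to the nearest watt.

200 W

Energy = €4.90 ÷ €0.35/kWh = 14 kWh
Runtime = 5 h/day × 14 days = 70 h
Power = 14 kWh ÷ 70 h = 0.2 kW = 200 W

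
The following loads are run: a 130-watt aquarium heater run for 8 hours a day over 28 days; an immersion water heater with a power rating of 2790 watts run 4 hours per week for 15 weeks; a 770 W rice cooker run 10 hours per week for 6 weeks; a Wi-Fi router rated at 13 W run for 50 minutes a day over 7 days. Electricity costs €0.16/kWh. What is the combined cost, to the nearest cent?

€38.85

aquarium heater: Runtime = 8 h/day × 28 days = 224 h
aquarium heater: 0.13 kW × 224 h = 29.12 kWh
immersion water heater: Runtime = 4 h/week × 15 weeks = 60 h
immersion water heater: 2.79 kW × 60 h = 167.4 kWh
rice cooker: Runtime = 10 h/week × 6 weeks = 60 h
rice cooker: 0.77 kW × 60 h = 46.2 kWh
Wi-Fi router: Runtime = 50 min × 7 = 350 min = 5.833333… h
Wi-Fi router: 0.013 kW × 5.833333… h = 0.075833… kWh
Total energy = 242.795833… kWh
Cost = 242.795833… × €0.16 = €38.85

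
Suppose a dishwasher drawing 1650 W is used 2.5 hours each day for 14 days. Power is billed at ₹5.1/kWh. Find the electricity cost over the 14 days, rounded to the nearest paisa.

Runtime = 2.5 h/day × 14 days = 35 h
Energy = 1.65 kW × 35 h = 57.75 kWh
Cost = 57.75 kWh × ₹5.1/kWh = ₹294.53

₹294.53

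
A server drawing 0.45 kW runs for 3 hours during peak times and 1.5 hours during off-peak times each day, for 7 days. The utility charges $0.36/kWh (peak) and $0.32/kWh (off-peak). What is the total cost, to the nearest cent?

$4.91

Peak energy = 0.45 kW × 3 h × 7 = 9.45 kWh
Off-peak energy = 0.45 kW × 1.5 h × 7 = 4.725 kWh
Cost = 9.45 × $0.36 + 4.725 × $0.32 = $3.402 + $1.512 = $4.91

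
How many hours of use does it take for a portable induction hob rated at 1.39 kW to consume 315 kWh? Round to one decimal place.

226.6 h

Hours = 315 kWh ÷ 1.39 kW = 226.6 h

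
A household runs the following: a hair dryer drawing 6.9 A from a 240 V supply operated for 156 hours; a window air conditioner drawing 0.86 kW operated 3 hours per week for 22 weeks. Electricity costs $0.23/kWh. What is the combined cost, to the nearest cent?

hair dryer: Power = 6.9 A × 240 V = 1656 W = 1.656 kW
hair dryer: 1.656 kW × 156 h = 258.336 kWh
window air conditioner: Runtime = 3 h/week × 22 weeks = 66 h
window air conditioner: 0.86 kW × 66 h = 56.76 kWh
Total energy = 315.096 kWh
Cost = 315.096 × $0.23 = $72.47

$72.47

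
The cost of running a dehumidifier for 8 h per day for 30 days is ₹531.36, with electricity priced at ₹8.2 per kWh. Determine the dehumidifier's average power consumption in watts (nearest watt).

Energy = ₹531.36 ÷ ₹8.2/kWh = 64.8 kWh
Runtime = 8 h/day × 30 days = 240 h
Power = 64.8 kWh ÷ 240 h = 0.27 kW = 270 W

270 W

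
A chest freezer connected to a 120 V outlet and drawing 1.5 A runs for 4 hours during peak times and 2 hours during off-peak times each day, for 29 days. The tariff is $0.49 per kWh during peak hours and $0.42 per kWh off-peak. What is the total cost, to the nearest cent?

Power = 1.5 A × 120 V = 180 W = 0.18 kW
Peak energy = 0.18 kW × 4 h × 29 = 20.88 kWh
Off-peak energy = 0.18 kW × 2 h × 29 = 10.44 kWh
Cost = 20.88 × $0.49 + 10.44 × $0.42 = $10.2312 + $4.3848 = $14.62

$14.62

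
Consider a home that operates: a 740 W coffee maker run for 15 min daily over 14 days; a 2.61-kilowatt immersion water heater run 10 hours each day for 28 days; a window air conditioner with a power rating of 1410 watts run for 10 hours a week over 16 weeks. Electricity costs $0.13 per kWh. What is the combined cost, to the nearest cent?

$124.67

coffee maker: Runtime = 15 min × 14 = 210 min = 3.5 h
coffee maker: 0.74 kW × 3.5 h = 2.59 kWh
immersion water heater: Runtime = 10 h/day × 28 days = 280 h
immersion water heater: 2.61 kW × 280 h = 730.8 kWh
window air conditioner: Runtime = 10 h/week × 16 weeks = 160 h
window air conditioner: 1.41 kW × 160 h = 225.6 kWh
Total energy = 958.99 kWh
Cost = 958.99 × $0.13 = $124.67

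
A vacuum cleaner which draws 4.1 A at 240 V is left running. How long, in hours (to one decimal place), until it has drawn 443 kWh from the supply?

Power = 4.1 A × 240 V = 984 W = 0.984 kW
Hours = 443 kWh ÷ 0.984 kW = 450.2 h

450.2 h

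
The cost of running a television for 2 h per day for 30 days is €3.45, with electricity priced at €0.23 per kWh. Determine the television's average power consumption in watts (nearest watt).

Energy = €3.45 ÷ €0.23/kWh = 15 kWh
Runtime = 2 h/day × 30 days = 60 h
Power = 15 kWh ÷ 60 h = 0.25 kW = 250 W

250 W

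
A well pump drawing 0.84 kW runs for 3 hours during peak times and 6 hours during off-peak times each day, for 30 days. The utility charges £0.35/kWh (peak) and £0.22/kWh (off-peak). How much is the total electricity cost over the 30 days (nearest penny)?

£59.72

Peak energy = 0.84 kW × 3 h × 30 = 75.6 kWh
Off-peak energy = 0.84 kW × 6 h × 30 = 151.2 kWh
Cost = 75.6 × £0.35 + 151.2 × £0.22 = £26.46 + £33.264 = £59.72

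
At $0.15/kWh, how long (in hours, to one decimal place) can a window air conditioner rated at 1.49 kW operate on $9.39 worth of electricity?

Energy available = $9.39 ÷ $0.15/kWh = 62.6 kWh
Hours = 62.6 kWh ÷ 1.49 kW = 42.0 h

42.0 h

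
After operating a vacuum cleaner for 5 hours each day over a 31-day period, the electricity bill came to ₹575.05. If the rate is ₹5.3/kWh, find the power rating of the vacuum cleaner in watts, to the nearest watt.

700 W

Energy = ₹575.05 ÷ ₹5.3/kWh = 108.5 kWh
Runtime = 5 h/day × 31 days = 155 h
Power = 108.5 kWh ÷ 155 h = 0.7 kW = 700 W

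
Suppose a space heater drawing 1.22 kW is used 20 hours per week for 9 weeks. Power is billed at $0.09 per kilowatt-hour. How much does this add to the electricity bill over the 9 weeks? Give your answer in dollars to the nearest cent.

$19.76

Runtime = 20 h/week × 9 weeks = 180 h
Energy = 1.22 kW × 180 h = 219.6 kWh
Cost = 219.6 kWh × $0.09/kWh = $19.76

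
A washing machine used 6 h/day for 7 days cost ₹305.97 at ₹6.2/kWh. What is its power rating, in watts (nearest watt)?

Energy = ₹305.97 ÷ ₹6.2/kWh = 49.35 kWh
Runtime = 6 h/day × 7 days = 42 h
Power = 49.35 kWh ÷ 42 h = 1.175 kW = 1175 W

1175 W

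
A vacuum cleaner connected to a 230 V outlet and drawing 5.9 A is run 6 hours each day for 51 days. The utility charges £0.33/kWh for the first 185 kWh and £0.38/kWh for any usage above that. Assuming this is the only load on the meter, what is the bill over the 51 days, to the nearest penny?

£148.54

Power = 5.9 A × 230 V = 1357 W = 1.357 kW
Runtime = 6 h/day × 51 days = 306 h
Energy = 1.357 kW × 306 h = 415.242 kWh
Tier 1 (0–185 kWh): 185 × £0.33 = £61.05
Above 185 kWh: 230.242 × £0.38 = £87.49196
Bill = £148.54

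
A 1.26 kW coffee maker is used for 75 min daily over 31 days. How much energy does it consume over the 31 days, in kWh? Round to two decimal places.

Runtime = 75 min × 31 = 2325 min = 38.75 h
Energy = 1.26 kW × 38.75 h = 48.825 kWh ≈ 48.83 kWh

48.83 kWh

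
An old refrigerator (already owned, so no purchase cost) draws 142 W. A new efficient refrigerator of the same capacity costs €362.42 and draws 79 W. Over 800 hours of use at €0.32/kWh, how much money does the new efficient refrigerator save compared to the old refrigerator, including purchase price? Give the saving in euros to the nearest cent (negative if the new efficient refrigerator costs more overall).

-€346.29

old refrigerator: €0.00 + (142/1000) kW × 800 h × €0.32 = €0.00 + €36.352 = €36.352
new efficient refrigerator: €362.42 + (79/1000) kW × 800 h × €0.32 = €362.42 + €20.224 = €382.644
Saving = €36.352 − €382.644 = −€346.292 → -€346.29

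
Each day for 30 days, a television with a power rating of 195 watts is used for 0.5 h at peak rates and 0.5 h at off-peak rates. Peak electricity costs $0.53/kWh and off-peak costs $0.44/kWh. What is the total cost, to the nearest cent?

$2.84

Peak energy = 0.195 kW × 0.5 h × 30 = 2.925 kWh
Off-peak energy = 0.195 kW × 0.5 h × 30 = 2.925 kWh
Cost = 2.925 × $0.53 + 2.925 × $0.44 = $1.55025 + $1.287 = $2.84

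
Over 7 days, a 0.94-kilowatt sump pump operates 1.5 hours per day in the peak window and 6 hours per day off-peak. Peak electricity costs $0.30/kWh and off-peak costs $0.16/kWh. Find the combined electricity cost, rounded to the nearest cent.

Peak energy = 0.94 kW × 1.5 h × 7 = 9.87 kWh
Off-peak energy = 0.94 kW × 6 h × 7 = 39.48 kWh
Cost = 9.87 × $0.30 + 39.48 × $0.16 = $2.961 + $6.3168 = $9.28

$9.28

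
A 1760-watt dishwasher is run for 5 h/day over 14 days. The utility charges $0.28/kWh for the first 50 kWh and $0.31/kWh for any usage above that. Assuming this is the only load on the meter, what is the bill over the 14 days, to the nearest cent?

$36.69

Runtime = 5 h/day × 14 days = 70 h
Energy = 1.76 kW × 70 h = 123.2 kWh
Tier 1 (0–50 kWh): 50 × $0.28 = $14
Above 50 kWh: 73.2 × $0.31 = $22.692
Bill = $36.69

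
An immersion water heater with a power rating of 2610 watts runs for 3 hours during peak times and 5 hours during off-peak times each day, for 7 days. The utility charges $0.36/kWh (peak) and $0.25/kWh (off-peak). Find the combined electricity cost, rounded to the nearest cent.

$42.57

Peak energy = 2.61 kW × 3 h × 7 = 54.81 kWh
Off-peak energy = 2.61 kW × 5 h × 7 = 91.35 kWh
Cost = 54.81 × $0.36 + 91.35 × $0.25 = $19.7316 + $22.8375 = $42.57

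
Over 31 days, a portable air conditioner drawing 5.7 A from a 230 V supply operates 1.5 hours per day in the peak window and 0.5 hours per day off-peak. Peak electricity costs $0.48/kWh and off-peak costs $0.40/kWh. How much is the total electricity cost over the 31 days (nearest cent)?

Power = 5.7 A × 230 V = 1311 W = 1.311 kW
Peak energy = 1.311 kW × 1.5 h × 31 = 60.9615 kWh
Off-peak energy = 1.311 kW × 0.5 h × 31 = 20.3205 kWh
Cost = 60.9615 × $0.48 + 20.3205 × $0.40 = $29.26152 + $8.1282 = $37.39

$37.39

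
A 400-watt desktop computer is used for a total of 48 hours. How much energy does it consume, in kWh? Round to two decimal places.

Energy = 0.4 kW × 48 h = 19.2 kWh

19.20 kWh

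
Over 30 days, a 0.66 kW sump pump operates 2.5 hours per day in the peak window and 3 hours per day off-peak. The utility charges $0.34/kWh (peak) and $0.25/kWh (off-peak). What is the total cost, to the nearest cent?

$31.68

Peak energy = 0.66 kW × 2.5 h × 30 = 49.5 kWh
Off-peak energy = 0.66 kW × 3 h × 30 = 59.4 kWh
Cost = 49.5 × $0.34 + 59.4 × $0.25 = $16.83 + $14.85 = $31.68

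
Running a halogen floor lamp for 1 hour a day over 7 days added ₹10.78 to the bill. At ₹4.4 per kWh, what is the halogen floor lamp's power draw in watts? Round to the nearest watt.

350 W

Energy = ₹10.78 ÷ ₹4.4/kWh = 2.45 kWh
Runtime = 1 h/day × 7 days = 7 h
Power = 2.45 kWh ÷ 7 h = 0.35 kW = 350 W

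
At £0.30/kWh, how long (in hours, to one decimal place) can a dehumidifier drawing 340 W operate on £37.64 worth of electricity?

369.0 h

Energy available = £37.64 ÷ £0.30/kWh = 125.4667 kWh
Hours = 125.4667 kWh ÷ 0.34 kW = 369.0 h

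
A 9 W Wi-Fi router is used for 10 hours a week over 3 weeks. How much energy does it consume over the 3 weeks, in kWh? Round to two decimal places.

0.27 kWh

Runtime = 10 h/week × 3 weeks = 30 h
Energy = 0.009 kW × 30 h = 0.27 kWh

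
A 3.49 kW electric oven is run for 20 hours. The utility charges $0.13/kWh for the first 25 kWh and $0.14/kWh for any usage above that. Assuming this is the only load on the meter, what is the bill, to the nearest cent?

$9.52

Energy = 3.49 kW × 20 h = 69.8 kWh
Tier 1 (0–25 kWh): 25 × $0.13 = $3.25
Above 25 kWh: 44.8 × $0.14 = $6.272
Bill = $9.52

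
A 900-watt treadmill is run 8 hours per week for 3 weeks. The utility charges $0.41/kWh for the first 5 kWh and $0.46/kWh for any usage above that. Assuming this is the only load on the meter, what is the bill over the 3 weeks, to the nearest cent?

Runtime = 8 h/week × 3 weeks = 24 h
Energy = 0.9 kW × 24 h = 21.6 kWh
Tier 1 (0–5 kWh): 5 × $0.41 = $2.05
Above 5 kWh: 16.6 × $0.46 = $7.636
Bill = $9.69

$9.69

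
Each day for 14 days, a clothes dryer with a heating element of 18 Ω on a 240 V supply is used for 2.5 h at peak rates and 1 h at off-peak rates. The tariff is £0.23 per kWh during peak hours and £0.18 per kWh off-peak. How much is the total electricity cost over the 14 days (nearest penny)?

£33.82

Power = V²/R = 240²/18 = 3200 W = 3.2 kW
Peak energy = 3.2 kW × 2.5 h × 14 = 112 kWh
Off-peak energy = 3.2 kW × 1 h × 14 = 44.8 kWh
Cost = 112 × £0.23 + 44.8 × £0.18 = £25.76 + £8.064 = £33.82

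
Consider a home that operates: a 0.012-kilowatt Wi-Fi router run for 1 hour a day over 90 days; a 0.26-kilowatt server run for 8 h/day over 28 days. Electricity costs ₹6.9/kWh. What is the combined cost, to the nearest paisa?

Wi-Fi router: Runtime = 1 h/day × 90 days = 90 h
Wi-Fi router: 0.012 kW × 90 h = 1.08 kWh
server: Runtime = 8 h/day × 28 days = 224 h
server: 0.26 kW × 224 h = 58.24 kWh
Total energy = 59.32 kWh
Cost = 59.32 × ₹6.9 = ₹409.31

₹409.31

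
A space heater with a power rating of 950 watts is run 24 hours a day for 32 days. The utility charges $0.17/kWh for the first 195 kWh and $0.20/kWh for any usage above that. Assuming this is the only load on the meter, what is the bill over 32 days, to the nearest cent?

$140.07

Runtime = 24 h × 32 = 768 h
Energy = 0.95 kW × 768 h = 729.6 kWh
Tier 1 (0–195 kWh): 195 × $0.17 = $33.15
Above 195 kWh: 534.6 × $0.20 = $106.92
Bill = $140.07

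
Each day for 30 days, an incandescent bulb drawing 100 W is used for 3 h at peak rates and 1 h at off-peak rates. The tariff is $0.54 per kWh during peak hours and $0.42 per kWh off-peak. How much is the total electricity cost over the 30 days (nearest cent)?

Peak energy = 0.1 kW × 3 h × 30 = 9 kWh
Off-peak energy = 0.1 kW × 1 h × 30 = 3 kWh
Cost = 9 × $0.54 + 3 × $0.42 = $4.86 + $1.26 = $6.12

$6.12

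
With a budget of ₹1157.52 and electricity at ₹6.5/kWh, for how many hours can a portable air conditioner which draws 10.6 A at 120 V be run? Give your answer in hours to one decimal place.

140.0 h

Power = 10.6 A × 120 V = 1272 W = 1.272 kW
Energy available = ₹1157.52 ÷ ₹6.5/kWh = 178.08 kWh
Hours = 178.08 kWh ÷ 1.272 kW = 140.0 h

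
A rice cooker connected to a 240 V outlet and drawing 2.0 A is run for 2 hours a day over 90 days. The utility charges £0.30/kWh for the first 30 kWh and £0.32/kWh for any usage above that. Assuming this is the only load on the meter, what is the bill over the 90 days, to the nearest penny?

£27.05

Power = 2.0 A × 240 V = 480 W = 0.48 kW
Runtime = 2 h/day × 90 days = 180 h
Energy = 0.48 kW × 180 h = 86.4 kWh
Tier 1 (0–30 kWh): 30 × £0.30 = £9
Above 30 kWh: 56.4 × £0.32 = £18.048
Bill = £27.05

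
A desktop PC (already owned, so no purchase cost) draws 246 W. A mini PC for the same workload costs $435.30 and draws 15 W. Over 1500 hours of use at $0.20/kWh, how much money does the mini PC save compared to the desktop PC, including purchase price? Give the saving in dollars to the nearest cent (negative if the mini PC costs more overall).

-$366.00

desktop PC: $0.00 + (246/1000) kW × 1500 h × $0.20 = $0.00 + $73.8 = $73.8
mini PC: $435.30 + (15/1000) kW × 1500 h × $0.20 = $435.30 + $4.5 = $439.8
Saving = $73.8 − $439.8 = −$366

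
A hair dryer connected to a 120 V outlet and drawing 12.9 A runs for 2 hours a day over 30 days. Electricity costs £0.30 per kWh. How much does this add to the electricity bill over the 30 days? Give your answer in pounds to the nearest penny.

£27.86

Power = 12.9 A × 120 V = 1548 W = 1.548 kW
Runtime = 2 h/day × 30 days = 60 h
Energy = 1.548 kW × 60 h = 92.88 kWh
Cost = 92.88 kWh × £0.30/kWh = £27.86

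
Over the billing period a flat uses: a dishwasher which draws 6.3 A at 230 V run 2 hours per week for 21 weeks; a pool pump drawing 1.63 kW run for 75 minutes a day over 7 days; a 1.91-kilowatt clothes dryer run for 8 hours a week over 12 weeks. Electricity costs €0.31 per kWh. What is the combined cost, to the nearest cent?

dishwasher: Power = 6.3 A × 230 V = 1449 W = 1.449 kW
dishwasher: Runtime = 2 h/week × 21 weeks = 42 h
dishwasher: 1.449 kW × 42 h = 60.858 kWh
pool pump: Runtime = 75 min × 7 = 525 min = 8.75 h
pool pump: 1.63 kW × 8.75 h = 14.2625 kWh
clothes dryer: Runtime = 8 h/week × 12 weeks = 96 h
clothes dryer: 1.91 kW × 96 h = 183.36 kWh
Total energy = 258.4805 kWh
Cost = 258.4805 × €0.31 = €80.13

€80.13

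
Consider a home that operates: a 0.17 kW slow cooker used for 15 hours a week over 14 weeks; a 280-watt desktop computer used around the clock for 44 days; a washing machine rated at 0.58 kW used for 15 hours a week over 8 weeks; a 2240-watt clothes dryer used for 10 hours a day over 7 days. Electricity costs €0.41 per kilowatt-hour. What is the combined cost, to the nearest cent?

€228.69

slow cooker: Runtime = 15 h/week × 14 weeks = 210 h
slow cooker: 0.17 kW × 210 h = 35.7 kWh
desktop computer: Runtime = 24 h × 44 = 1056 h
desktop computer: 0.28 kW × 1056 h = 295.68 kWh
washing machine: Runtime = 15 h/week × 8 weeks = 120 h
washing machine: 0.58 kW × 120 h = 69.6 kWh
clothes dryer: Runtime = 10 h/day × 7 days = 70 h
clothes dryer: 2.24 kW × 70 h = 156.8 kWh
Total energy = 557.78 kWh
Cost = 557.78 × €0.41 = €228.69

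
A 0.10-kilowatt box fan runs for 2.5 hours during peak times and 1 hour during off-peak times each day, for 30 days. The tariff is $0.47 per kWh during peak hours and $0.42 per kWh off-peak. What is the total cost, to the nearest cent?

Peak energy = 0.1 kW × 2.5 h × 30 = 7.5 kWh
Off-peak energy = 0.1 kW × 1 h × 30 = 3 kWh
Cost = 7.5 × $0.47 + 3 × $0.42 = $3.525 + $1.26 = $4.79

$4.79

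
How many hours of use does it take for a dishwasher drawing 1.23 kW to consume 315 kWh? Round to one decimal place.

256.1 h

Hours = 315 kWh ÷ 1.23 kW = 256.1 h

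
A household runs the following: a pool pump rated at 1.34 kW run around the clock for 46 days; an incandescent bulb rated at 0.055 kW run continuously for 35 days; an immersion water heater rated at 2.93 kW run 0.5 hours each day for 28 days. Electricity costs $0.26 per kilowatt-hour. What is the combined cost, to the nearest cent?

pool pump: Runtime = 24 h × 46 = 1104 h
pool pump: 1.34 kW × 1104 h = 1479.36 kWh
incandescent bulb: Runtime = 24 h × 35 = 840 h
incandescent bulb: 0.055 kW × 840 h = 46.2 kWh
immersion water heater: Runtime = 0.5 h/day × 28 days = 14 h
immersion water heater: 2.93 kW × 14 h = 41.02 kWh
Total energy = 1566.58 kWh
Cost = 1566.58 × $0.26 = $407.31

$407.31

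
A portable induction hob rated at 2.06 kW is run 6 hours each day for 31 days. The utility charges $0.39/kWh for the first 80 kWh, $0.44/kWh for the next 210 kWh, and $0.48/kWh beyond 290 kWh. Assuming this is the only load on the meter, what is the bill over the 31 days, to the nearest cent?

$168.32

Runtime = 6 h/day × 31 days = 186 h
Energy = 2.06 kW × 186 h = 383.16 kWh
Tier 1 (0–80 kWh): 80 × $0.39 = $31.2
Tier 2 (80–290 kWh): 210 × $0.44 = $92.4
Above 290 kWh: 93.16 × $0.48 = $44.7168
Bill = $168.32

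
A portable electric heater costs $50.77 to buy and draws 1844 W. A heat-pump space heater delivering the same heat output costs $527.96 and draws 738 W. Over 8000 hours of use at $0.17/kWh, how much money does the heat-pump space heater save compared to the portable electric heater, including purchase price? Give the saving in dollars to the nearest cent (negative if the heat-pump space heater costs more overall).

$1026.97

portable electric heater: $50.77 + (1844/1000) kW × 8000 h × $0.17 = $50.77 + $2507.84 = $2558.61
heat-pump space heater: $527.96 + (738/1000) kW × 8000 h × $0.17 = $527.96 + $1003.68 = $1531.64
Saving = $2558.61 − $1531.64 = $1026.97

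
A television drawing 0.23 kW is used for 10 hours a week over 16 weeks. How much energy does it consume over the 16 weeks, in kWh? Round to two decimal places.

36.80 kWh

Runtime = 10 h/week × 16 weeks = 160 h
Energy = 0.23 kW × 160 h = 36.8 kWh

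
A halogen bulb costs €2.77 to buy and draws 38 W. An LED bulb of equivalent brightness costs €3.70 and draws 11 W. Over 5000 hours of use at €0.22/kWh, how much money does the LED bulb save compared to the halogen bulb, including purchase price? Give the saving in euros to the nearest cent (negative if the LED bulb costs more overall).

€28.77

halogen bulb: €2.77 + (38/1000) kW × 5000 h × €0.22 = €2.77 + €41.8 = €44.57
LED bulb: €3.70 + (11/1000) kW × 5000 h × €0.22 = €3.70 + €12.1 = €15.8
Saving = €44.57 − €15.8 = €28.77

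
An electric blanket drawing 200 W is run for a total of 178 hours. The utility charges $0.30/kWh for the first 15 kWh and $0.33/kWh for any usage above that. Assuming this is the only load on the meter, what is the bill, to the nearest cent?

$11.30

Energy = 0.2 kW × 178 h = 35.6 kWh
Tier 1 (0–15 kWh): 15 × $0.30 = $4.5
Above 15 kWh: 20.6 × $0.33 = $6.798
Bill = $11.30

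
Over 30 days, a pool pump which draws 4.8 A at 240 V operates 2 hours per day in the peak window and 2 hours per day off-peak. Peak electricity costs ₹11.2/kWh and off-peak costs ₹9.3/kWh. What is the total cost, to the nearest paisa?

Power = 4.8 A × 240 V = 1152 W = 1.152 kW
Peak energy = 1.152 kW × 2 h × 30 = 69.12 kWh
Off-peak energy = 1.152 kW × 2 h × 30 = 69.12 kWh
Cost = 69.12 × ₹11.2 + 69.12 × ₹9.3 = ₹774.144 + ₹642.816 = ₹1416.96

₹1416.96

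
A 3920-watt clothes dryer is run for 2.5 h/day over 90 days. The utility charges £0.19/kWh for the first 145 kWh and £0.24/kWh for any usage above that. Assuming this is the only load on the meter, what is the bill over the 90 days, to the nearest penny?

Runtime = 2.5 h/day × 90 days = 225 h
Energy = 3.92 kW × 225 h = 882 kWh
Tier 1 (0–145 kWh): 145 × £0.19 = £27.55
Above 145 kWh: 737 × £0.24 = £176.88
Bill = £204.43

£204.43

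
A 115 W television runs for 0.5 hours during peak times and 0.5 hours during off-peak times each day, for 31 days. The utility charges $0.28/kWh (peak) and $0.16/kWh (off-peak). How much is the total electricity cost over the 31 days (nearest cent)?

Peak energy = 0.115 kW × 0.5 h × 31 = 1.7825 kWh
Off-peak energy = 0.115 kW × 0.5 h × 31 = 1.7825 kWh
Cost = 1.7825 × $0.28 + 1.7825 × $0.16 = $0.4991 + $0.2852 = $0.78

$0.78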